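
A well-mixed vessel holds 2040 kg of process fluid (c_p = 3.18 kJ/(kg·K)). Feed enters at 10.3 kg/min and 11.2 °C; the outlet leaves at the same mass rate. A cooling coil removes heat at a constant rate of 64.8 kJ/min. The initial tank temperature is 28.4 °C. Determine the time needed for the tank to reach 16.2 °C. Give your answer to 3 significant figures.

200 min

Unsteady energy balance on the tank contents: M c_p dT/dt = ṁ c_p (T_in − T) − 64.8.
τ = M/ṁ = 198.06 min; T_ss = T_in − Q̇/(ṁ c_p) = 9.2216 °C.
T(t) = T_ss + (T₀ − T_ss) e^(−t/τ). Set T = 16.2:
e^(−t/τ) = (16.2 − 9.2216)/(28.4 − 9.2216) = 0.36387
t = −198.06 · ln(0.36387) = 200.23 min.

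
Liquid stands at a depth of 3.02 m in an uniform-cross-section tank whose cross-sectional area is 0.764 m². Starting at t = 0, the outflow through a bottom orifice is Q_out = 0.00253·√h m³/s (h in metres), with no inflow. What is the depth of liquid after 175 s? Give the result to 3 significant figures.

A dh/dt = −Q_out = −0.00253 √h.
This is separable: 2 d(√h)/dt = −0.00253/A, so √h = √h₀ − (0.00253/(2A)) t.
√h = √3.02 − 0.00253·175/(2·0.764) = 1.7378 − 0.28976 = 1.4481.
h = 1.4481² = 2.0969 m.

2.10 m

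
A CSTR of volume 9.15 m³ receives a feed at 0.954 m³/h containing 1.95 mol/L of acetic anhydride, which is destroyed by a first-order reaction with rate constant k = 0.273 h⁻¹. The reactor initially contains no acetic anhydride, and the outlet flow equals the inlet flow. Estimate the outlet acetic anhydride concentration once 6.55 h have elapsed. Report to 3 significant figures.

0.493 mol/L

V dC/dt = Q(C_in − C) − k V C.
This is linear with rate a = Q/V + k = 0.37726 h⁻¹.
C_ss = Q C_in/(Q + kV) = 0.53891 mol/L; C(t) = C_ss + (C₀ − C_ss) e^(−a t).
C(6.55) = 0.53891 + (-0.53891)·e^(−0.37726·6.55) = 0.53891 + (-0.53891)·0.084495 = 0.49338 mol/L.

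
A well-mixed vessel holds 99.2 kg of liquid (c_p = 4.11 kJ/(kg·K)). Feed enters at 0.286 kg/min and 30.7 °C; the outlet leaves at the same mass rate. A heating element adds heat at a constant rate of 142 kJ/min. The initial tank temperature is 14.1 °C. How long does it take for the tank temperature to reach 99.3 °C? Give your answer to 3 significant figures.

M c_p dT/dt = ṁ c_p (T_in − T) + Q̇.
τ = M/ṁ = 346.85 min; T_ss = T_in + Q̇/(ṁ c_p) = 151.50 °C.
T(t) = T_ss + (T₀ − T_ss) e^(−t/τ). Set T = 99.3:
e^(−t/τ) = (99.3 − 151.50)/(14.1 − 151.50) = 0.37993
t = −346.85 · ln(0.37993) = 335.67 min.

336 min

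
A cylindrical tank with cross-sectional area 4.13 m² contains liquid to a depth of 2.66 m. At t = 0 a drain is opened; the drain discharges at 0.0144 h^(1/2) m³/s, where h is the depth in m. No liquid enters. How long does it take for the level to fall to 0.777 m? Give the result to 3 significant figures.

430 s

With no inflow, A dh/dt = −0.0144 √h.
Separate and integrate: 2(√h − √h₀) = −(0.0144/A) t.
t = 2A(√h₀ − √h)/0.0144 = 2·4.13·(√2.66 − √0.777)/0.0144
  = 8.2600 × (1.6310 − 0.88148) / 0.0144 = 429.91 s.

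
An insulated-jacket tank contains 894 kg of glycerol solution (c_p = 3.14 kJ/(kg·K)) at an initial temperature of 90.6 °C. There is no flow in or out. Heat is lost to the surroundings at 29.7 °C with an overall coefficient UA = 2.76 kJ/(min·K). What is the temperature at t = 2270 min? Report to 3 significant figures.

M c_p dT/dt = −UA(T − T_amb).
dT/dt = (T_ss − T)/τ with T_ss = T_amb = 29.700 °C, τ = M c_p/UA = 894·3.14/2.76 = 1017.1 min.
This is linear first-order; T(t) = T_ss + (T₀ − T_ss) e^(−t/τ).
T(2270) = 29.700 + (60.900)·0.10733 = 36.236 °C.

36.2 °C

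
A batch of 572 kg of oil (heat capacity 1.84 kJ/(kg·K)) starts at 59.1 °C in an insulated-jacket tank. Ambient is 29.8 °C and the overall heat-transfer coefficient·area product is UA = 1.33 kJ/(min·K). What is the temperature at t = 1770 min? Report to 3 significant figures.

32.9 °C

M c_p dT/dt = −UA(T − T_amb).
dT/dt = (T_ss − T)/τ with T_ss = T_amb = 29.800 °C, τ = M c_p/UA = 572·1.84/1.33 = 791.34 min.
T approaches T_ss exponentially: T(t) = T_ss + (T₀ − T_ss) e^(−t/τ).
T(1770) = 29.800 + (29.300)·0.10681 = 32.929 °C.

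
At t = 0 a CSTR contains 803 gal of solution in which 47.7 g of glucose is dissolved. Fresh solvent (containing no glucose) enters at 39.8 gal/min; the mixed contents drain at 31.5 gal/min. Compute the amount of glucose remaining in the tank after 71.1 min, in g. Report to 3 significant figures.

5.89 g

Total volume: dV/dt = Q_in − Q_out = 8.3000 gal/min, so V(t) = 803 + 8.3000 t and V(71.1) = 1393.1 gal.
Species balance (pure solvent in): dm/dt = −Q_out · m/V(t).
Separate: dm/m = −Q_out dt/V(t) ⇒ ln(m/m₀) = −(Q_out/(Q_in−Q_out)) ln(V/V₀).
m = m₀ (V₀/V)^(Q_out/(Q_in−Q_out)) = 47.7 × (803/1393.1)^(3.7952) = 5.8942 g.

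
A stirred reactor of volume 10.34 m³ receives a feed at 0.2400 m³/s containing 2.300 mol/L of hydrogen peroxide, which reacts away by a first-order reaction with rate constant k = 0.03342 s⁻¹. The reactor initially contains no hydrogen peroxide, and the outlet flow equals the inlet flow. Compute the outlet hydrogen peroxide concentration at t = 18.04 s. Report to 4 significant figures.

0.6033 mol/L

Species balance: V dC/dt = Q C_in − Q C − k V C.
dC/dt = (Q/V) C_in − (Q/V + k) C; effective rate a = Q/V + k = 0.0232108 + 0.03342 = 0.0566308 s⁻¹.
C_ss = Q C_in/(Q + kV) = 0.942683 mol/L; C(t) = C_ss + (C₀ − C_ss) e^(−a t).
C(18.04) = 0.942683 + (-0.942683)·e^(−0.0566308·18.04) = 0.942683 + (-0.942683)·0.360011 = 0.603306 mol/L.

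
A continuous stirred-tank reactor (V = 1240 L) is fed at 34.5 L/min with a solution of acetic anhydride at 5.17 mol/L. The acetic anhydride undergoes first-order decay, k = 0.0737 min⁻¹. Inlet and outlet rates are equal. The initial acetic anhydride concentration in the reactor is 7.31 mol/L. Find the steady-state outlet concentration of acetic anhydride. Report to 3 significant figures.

Species balance: V dC/dt = Q C_in − Q C − k V C.
At steady state: 0 = Q C_in − (Q + kV) C_ss, so C_ss = Q C_in/(Q + kV).
C_ss = 34.5·5.17/(34.5 + 0.0737·1240) = 178.37/125.89 = 1.4169 mol/L.

1.42 mol/L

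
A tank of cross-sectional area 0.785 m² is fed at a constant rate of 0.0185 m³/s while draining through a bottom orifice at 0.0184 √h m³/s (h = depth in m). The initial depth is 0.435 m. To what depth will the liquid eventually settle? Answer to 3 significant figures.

A dh/dt = Q_in − 0.0184 √h. Steady state requires inflow = outflow:
Q_in = 0.0184 √h_ss ⇒ √h_ss = 0.0185/0.0184 = 1.0054.
h_ss = 1.0054² = 1.0109 m. (Since h₀ = 0.435 m < h_ss, the level will rise toward this value.)

1.01 m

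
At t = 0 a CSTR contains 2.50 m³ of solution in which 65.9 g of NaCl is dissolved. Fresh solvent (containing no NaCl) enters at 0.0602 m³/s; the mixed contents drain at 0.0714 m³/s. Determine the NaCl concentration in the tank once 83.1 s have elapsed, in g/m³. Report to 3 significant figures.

Total volume: dV/dt = Q_in − Q_out = -0.011200 m³/s, so V(t) = 2.50 − 0.011200 t and V(83.1) = 1.5693 m³.
No NaCl enters, so dm/dt = −Q_out · (m/V).
dm/m = −Q_out dt/(V₀ − 0.011200 t); integrating gives ln(m/m₀) = −(Q_out/(Q_in−Q_out)) ln(V/V₀).
m = m₀ (V₀/V)^(Q_out/(Q_in−Q_out)) = 65.9 × (2.50/1.5693)^(-6.3750) = 3.3854 g.
C = m/V = 3.3854/1.5693 = 2.1573 g/m³.

2.16 g/m³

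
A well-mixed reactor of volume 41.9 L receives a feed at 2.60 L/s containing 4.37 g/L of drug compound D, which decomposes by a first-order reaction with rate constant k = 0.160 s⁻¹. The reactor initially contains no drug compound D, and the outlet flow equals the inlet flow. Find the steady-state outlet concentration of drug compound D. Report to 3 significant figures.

1.22 g/L

V dC/dt = Q(C_in − C) − k V C.
Steady state (dC/dt = 0): C_ss = Q C_in/(Q + kV) = C_in/(1 + kV/Q).
C_ss = 2.60·4.37/(2.60 + 0.160·41.9) = 11.362/9.3040 = 1.2212 g/L.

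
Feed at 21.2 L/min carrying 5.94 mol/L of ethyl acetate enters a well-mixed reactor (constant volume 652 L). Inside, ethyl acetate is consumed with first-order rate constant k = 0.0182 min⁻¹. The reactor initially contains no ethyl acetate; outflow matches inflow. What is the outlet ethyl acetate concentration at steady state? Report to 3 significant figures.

V dC/dt = Q(C_in − C) − k V C.
At steady state: 0 = Q C_in − (Q + kV) C_ss, so C_ss = Q C_in/(Q + kV).
C_ss = 21.2·5.94/(21.2 + 0.0182·652) = 125.93/33.066 = 3.8083 mol/L.

3.81 mol/L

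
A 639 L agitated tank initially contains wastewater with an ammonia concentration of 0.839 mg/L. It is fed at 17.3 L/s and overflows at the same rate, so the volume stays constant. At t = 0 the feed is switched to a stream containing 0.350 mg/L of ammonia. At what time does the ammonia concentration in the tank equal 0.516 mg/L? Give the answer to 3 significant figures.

Mass balance on the solute (V constant): V dC/dt = Q(C_in − C), so τ = V/Q = 36.936 s.
C(t) = C_in + (C₀ − C_in) e^(−t/τ). Set C = 0.516 and solve for t:
e^(−t/τ) = (C − C_in)/(C₀ − C_in) = (0.516 − 0.350)/(0.839 − 0.350) = 0.33947
t = −τ ln(…) = 36.936 × 1.0804 = 39.905 s.

39.9 s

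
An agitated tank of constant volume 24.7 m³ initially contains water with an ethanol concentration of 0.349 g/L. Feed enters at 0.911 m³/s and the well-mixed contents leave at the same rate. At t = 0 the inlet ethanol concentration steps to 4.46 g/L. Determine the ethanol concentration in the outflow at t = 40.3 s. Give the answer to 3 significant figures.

3.53 g/L

Species balance on the tank: V dC/dt = Q(C_in − C).
So dC/dt = (C_in − C)/τ with τ = V/Q = 24.7/0.911 = 27.113 s.
Solution: C(t) = C_in + (C₀ − C_in) e^(−t/τ).
C(40.3) = 4.46 + (0.349 − 4.46)·e^(−40.3/27.113) = 4.46 + (-4.1110)·0.22619 = 3.5301 g/L.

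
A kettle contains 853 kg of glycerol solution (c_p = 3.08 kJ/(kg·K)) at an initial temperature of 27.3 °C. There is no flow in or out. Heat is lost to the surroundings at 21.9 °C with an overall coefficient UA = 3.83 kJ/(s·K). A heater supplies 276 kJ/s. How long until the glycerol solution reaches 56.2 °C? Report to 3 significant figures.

Energy balance: M c_p dT/dt = −UA(T − T_amb) + Q̇.
τ = M c_p/UA = 685.96 s; T_ss = T_amb + Q̇/UA = 21.9 + 276/3.83 = 93.963 °C.
T(t) = T_ss + (T₀ − T_ss)e^(−t/τ); set T = 56.2:
t = −τ ln[(T − T_ss)/(T₀ − T_ss)] = −685.96 · ln(0.56647) = 389.85 s.

390 s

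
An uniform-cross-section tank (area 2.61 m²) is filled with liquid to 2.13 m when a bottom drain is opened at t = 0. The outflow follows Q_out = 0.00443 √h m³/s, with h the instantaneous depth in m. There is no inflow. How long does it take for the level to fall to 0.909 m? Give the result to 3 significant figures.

With no inflow, A dh/dt = −0.00443 √h.
Separate and integrate: 2(√h − √h₀) = −(0.00443/A) t.
t = 2A(√h₀ − √h)/0.00443 = 2·2.61·(√2.13 − √0.909)/0.00443
  = 5.2200 × (1.4595 − 0.95341) / 0.00443 = 596.28 s.

596 s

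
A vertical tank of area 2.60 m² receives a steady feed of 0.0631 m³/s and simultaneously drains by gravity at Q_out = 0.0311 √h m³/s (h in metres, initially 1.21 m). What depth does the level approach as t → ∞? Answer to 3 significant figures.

Level balance: A dh/dt = 0.0631 − 0.0311 √h. Setting dh/dt = 0:
Q_in = 0.0311 √h_ss ⇒ √h_ss = 0.0631/0.0311 = 2.0289.
h_ss = 2.0289² = 4.1166 m. (Since h₀ = 1.21 m < h_ss, the level will rise toward this value.)

4.12 m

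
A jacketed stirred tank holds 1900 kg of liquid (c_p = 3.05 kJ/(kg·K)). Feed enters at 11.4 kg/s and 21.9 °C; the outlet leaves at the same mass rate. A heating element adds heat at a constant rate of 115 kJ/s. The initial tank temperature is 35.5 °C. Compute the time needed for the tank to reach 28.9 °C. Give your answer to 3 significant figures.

171 s

M c_p dT/dt = ṁ c_p (T_in − T) + Q̇.
τ = M/ṁ = 166.67 s; T_ss = T_in + Q̇/(ṁ c_p) = 25.207 °C.
T(t) = T_ss + (T₀ − T_ss) e^(−t/τ). Set T = 28.9:
e^(−t/τ) = (28.9 − 25.207)/(35.5 − 25.207) = 0.35876
t = −166.67 · ln(0.35876) = 170.85 s.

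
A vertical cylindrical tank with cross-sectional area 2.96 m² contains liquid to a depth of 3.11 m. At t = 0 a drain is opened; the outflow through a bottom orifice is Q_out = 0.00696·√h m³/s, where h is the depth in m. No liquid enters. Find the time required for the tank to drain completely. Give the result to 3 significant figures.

Volume balance on the tank: A dh/dt = −0.00696 √h.
∫ h^(−1/2) dh = −(0.00696/A) ∫ dt, giving 2√h = 2√h₀ − (0.00696/A) t.
Tank is empty when √h = 0: t_empty = 2A√h₀/0.00696.
t_empty = 2·2.96·√3.11/0.00696 = 5.9200·1.7635/0.00696 = 1500.0 s.

1500 s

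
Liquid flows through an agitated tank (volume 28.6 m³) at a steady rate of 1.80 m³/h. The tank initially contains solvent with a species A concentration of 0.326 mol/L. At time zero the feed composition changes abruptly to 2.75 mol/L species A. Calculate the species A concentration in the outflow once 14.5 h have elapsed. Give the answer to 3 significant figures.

Transient balance on the dissolved component: V dC/dt = Q(C_in − C).
Rewrite as dC/dt + C/τ = C_in/τ, τ = V/Q = 15.889 h.
C approaches C_in exponentially: C(t) = C_in + (C₀ − C_in) e^(−t/τ).
C(14.5) = 2.75 + (0.326 − 2.75)·e^(−14.5/15.889) = 2.75 + (-2.4240)·0.40148 = 1.7768 mol/L.

1.78 mol/L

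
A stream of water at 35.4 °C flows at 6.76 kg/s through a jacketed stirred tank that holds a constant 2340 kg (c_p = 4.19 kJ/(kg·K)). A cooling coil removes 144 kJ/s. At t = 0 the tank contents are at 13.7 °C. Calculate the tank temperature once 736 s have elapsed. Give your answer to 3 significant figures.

28.3 °C

Heat balance on the well-mixed liquid: M c_p dT/dt = ṁ c_p (T_in − T) − 144.
τ = M/ṁ = 346.15 s; T_ss = T_in − Q̇/(ṁ c_p) = 35.4 − 144/(6.76·4.19) = 30.316 °C.
This is linear first-order; T(t) = T_ss + (T₀ − T_ss) e^(−t/τ).
T(736) = 30.316 + (-16.616)·e^(−736/346.15) = 30.316 + (-16.616)·0.11929 = 28.334 °C.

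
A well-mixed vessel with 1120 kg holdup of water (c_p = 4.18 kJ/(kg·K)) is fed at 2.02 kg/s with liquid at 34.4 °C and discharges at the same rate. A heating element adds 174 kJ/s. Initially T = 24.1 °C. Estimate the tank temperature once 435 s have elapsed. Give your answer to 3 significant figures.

40.9 °C

M c_p dT/dt = ṁ c_p (T_in − T) + Q̇.
τ = M/ṁ = 554.46 s; T_ss = T_in + Q̇/(ṁ c_p) = 34.4 + 174/(2.02·4.18) = 55.007 °C.
Solution: T(t) = T_ss + (T₀ − T_ss) e^(−t/τ).
T(435) = 55.007 + (-30.907)·e^(−435/554.46) = 55.007 + (-30.907)·0.45632 = 40.904 °C.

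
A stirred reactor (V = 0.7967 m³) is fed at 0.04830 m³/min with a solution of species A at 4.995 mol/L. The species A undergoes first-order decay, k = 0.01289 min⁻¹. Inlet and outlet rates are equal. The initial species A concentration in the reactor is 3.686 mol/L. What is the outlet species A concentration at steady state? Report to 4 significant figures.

4.119 mol/L

Accumulation = in − out − consumed: V dC/dt = Q C_in − Q C − k V C.
Steady state (dC/dt = 0): C_ss = Q C_in/(Q + kV) = C_in/(1 + kV/Q).
C_ss = 0.04830·4.995/(0.04830 + 0.01289·0.7967) = 0.241259/0.0585695 = 4.11919 mol/L.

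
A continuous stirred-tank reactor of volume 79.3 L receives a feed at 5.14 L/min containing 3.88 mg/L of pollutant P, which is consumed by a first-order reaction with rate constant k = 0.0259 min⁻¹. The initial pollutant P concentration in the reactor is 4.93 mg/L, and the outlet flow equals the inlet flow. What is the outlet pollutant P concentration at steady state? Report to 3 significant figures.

Accumulation = in − out − consumed: V dC/dt = Q C_in − Q C − k V C.
At steady state: 0 = Q C_in − (Q + kV) C_ss, so C_ss = Q C_in/(Q + kV).
C_ss = 5.14·3.88/(5.14 + 0.0259·79.3) = 19.943/7.1939 = 2.7722 mg/L.

2.77 mg/L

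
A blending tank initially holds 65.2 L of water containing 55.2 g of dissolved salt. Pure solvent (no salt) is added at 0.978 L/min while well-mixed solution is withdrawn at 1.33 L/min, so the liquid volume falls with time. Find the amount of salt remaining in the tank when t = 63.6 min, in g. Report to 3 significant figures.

Total volume: dV/dt = Q_in − Q_out = -0.35200 L/min, so V(t) = 65.2 − 0.35200 t and V(63.6) = 42.813 L.
Solute balance: dm/dt = 0 − Q_out C = −Q_out m/V(t).
dm/m = −Q_out dt/(V₀ − 0.35200 t); integrating gives ln(m/m₀) = −(Q_out/(Q_in−Q_out)) ln(V/V₀).
m = m₀ (V₀/V)^(Q_out/(Q_in−Q_out)) = 55.2 × (65.2/42.813)^(-3.7784) = 11.265 g.

11.3 g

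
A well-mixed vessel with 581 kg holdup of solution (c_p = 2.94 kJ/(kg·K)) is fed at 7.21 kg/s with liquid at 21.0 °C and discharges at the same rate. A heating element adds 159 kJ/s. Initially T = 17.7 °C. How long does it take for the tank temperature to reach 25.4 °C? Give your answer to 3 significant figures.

M c_p dT/dt = ṁ c_p (T_in − T) + Q̇.
τ = M/ṁ = 80.583 s; T_ss = T_in + Q̇/(ṁ c_p) = 28.501 °C.
T(t) = T_ss + (T₀ − T_ss) e^(−t/τ). Set T = 25.4:
e^(−t/τ) = (25.4 − 28.501)/(17.7 − 28.501) = 0.28710
t = −80.583 · ln(0.28710) = 100.56 s.

101 s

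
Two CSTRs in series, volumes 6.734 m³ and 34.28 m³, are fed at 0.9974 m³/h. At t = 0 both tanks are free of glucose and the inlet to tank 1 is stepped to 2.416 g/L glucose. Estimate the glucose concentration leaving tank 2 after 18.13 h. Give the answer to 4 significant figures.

0.6821 g/L

Time constants: τᵢ = Vᵢ/Q for each well-mixed tank.
τ₁ = 6.734/0.9974 = 6.75155 h; τ₂ = 34.28/0.9974 = 34.3694 h.
Tank 1: C₁ = C_in(1 − e^(−t/τ₁)). Tank 2 (τ₁ ≠ τ₂): C₂ = C_in[1 − (τ₁ e^(−t/τ₁) − τ₂ e^(−t/τ₂))/(τ₁ − τ₂)].
At t = 18.13: e^(−t/τ₁) = 0.0682002, e^(−t/τ₂) = 0.590076.
C₂ = 2.416·[1 − (6.75155·0.0682002 − 34.3694·0.590076)/(-27.6178)] = 2.416·0.282345 = 0.682145 g/L.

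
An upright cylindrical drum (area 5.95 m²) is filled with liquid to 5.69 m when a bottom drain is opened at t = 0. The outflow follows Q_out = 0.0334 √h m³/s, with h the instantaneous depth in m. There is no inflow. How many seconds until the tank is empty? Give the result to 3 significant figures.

850 s

Accumulation of liquid (constant cross-section A): A dh/dt = −0.0334 √h.
∫ h^(−1/2) dh = −(0.0334/A) ∫ dt, giving 2√h = 2√h₀ − (0.0334/A) t.
Set h = 0: 2√h₀ = (0.0334/A) t_empty ⇒ t_empty = 2A√h₀/0.0334.
t_empty = 2·5.95·√5.69/0.0334 = 11.900·2.3854/0.0334 = 849.88 s.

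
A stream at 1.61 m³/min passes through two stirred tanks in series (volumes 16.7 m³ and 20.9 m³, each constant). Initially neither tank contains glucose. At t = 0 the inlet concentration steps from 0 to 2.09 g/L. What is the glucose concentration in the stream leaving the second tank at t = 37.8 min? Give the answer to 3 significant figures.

1.74 g/L

Time constants: τᵢ = Vᵢ/Q for each well-mixed tank.
τ₁ = 16.7/1.61 = 10.373 min; τ₂ = 20.9/1.61 = 12.981 min.
Tank 1: C₁ = C_in(1 − e^(−t/τ₁)). Tank 2 (τ₁ ≠ τ₂): C₂ = C_in[1 − (τ₁ e^(−t/τ₁) − τ₂ e^(−t/τ₂))/(τ₁ − τ₂)].
At t = 37.8: e^(−t/τ₁) = 0.026143, e^(−t/τ₂) = 0.054374.
C₂ = 2.09·[1 − (10.373·0.026143 − 12.981·0.054374)/(-2.6087)] = 2.09·0.83337 = 1.7417 g/L.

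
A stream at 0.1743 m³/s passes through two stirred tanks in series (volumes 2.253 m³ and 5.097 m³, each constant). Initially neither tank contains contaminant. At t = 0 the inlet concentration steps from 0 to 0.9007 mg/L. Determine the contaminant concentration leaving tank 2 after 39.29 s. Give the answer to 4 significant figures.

Species balance on tank i: dCᵢ/dt = (Cᵢ₋₁ − Cᵢ)/τᵢ with τᵢ = Vᵢ/Q.
τ₁ = 2.253/0.1743 = 12.9260 s; τ₂ = 5.097/0.1743 = 29.2427 s.
Tank 1: C₁ = C_in(1 − e^(−t/τ₁)). Tank 2 (τ₁ ≠ τ₂): C₂ = C_in[1 − (τ₁ e^(−t/τ₁) − τ₂ e^(−t/τ₂))/(τ₁ − τ₂)].
At t = 39.29: e^(−t/τ₁) = 0.0478534, e^(−t/τ₂) = 0.260909.
C₂ = 0.9007·[1 − (12.9260·0.0478534 − 29.2427·0.260909)/(-16.3167)] = 0.9007·0.570310 = 0.513678 mg/L.

0.5137 mg/L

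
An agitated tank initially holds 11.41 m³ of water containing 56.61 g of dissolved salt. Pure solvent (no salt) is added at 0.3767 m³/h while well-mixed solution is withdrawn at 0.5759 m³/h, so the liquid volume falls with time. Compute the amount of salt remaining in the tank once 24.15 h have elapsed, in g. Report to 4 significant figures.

11.63 g

Total volume: dV/dt = Q_in − Q_out = -0.199200 m³/h, so V(t) = 11.41 − 0.199200 t and V(24.15) = 6.59932 m³.
Species balance (pure solvent in): dm/dt = −Q_out · m/V(t).
Separate: dm/m = −Q_out dt/V(t) ⇒ ln(m/m₀) = −(Q_out/(Q_in−Q_out)) ln(V/V₀).
m = m₀ (V₀/V)^(Q_out/(Q_in−Q_out)) = 56.61 × (11.41/6.59932)^(-2.89106) = 11.6262 g.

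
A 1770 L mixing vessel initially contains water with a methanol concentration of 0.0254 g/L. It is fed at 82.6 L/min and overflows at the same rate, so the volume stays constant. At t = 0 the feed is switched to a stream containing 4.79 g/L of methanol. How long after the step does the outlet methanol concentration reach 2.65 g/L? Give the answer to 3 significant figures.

Unsteady species balance (constant V, well mixed): V dC/dt = Q(C_in − C), so τ = V/Q = 21.429 min.
C(t) = C_in + (C₀ − C_in) e^(−t/τ). Set C = 2.65 and solve for t:
e^(−t/τ) = (C − C_in)/(C₀ − C_in) = (2.65 − 4.79)/(0.0254 − 4.79) = 0.44915
t = −τ ln(…) = 21.429 × 0.80041 = 17.152 min.

17.2 min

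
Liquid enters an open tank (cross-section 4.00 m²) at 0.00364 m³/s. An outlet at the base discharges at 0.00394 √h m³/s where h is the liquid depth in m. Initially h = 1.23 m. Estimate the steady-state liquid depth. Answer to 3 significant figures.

0.854 m

Mass balance (ρ constant): A dh/dt = Q_in − 0.00394 √h. At steady state dh/dt = 0:
Q_in = 0.00394 √h_ss ⇒ √h_ss = 0.00364/0.00394 = 0.92386.
h_ss = 0.92386² = 0.85351 m. (Since h₀ = 1.23 m > h_ss, the level will fall toward this value.)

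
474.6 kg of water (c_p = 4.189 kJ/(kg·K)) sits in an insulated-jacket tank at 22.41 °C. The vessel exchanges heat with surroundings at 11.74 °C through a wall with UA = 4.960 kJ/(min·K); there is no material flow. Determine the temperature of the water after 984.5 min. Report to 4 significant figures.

12.66 °C

M c_p dT/dt = −UA(T − T_amb).
dT/dt = (T_ss − T)/τ with T_ss = T_amb = 11.7400 °C, τ = M c_p/UA = 474.6·4.189/4.960 = 400.826 min.
This is linear first-order; T(t) = T_ss + (T₀ − T_ss) e^(−t/τ).
T(984.5) = 11.7400 + (10.6700)·0.0857624 = 12.6551 °C.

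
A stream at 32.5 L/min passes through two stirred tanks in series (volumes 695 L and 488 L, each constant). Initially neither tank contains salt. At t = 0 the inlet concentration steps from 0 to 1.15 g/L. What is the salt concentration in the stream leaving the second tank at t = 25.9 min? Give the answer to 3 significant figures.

Time constants: τᵢ = Vᵢ/Q for each well-mixed tank.
τ₁ = 695/32.5 = 21.385 min; τ₂ = 488/32.5 = 15.015 min.
Tank 1: C₁ = C_in(1 − e^(−t/τ₁)). Tank 2 (τ₁ ≠ τ₂): C₂ = C_in[1 − (τ₁ e^(−t/τ₁) − τ₂ e^(−t/τ₂))/(τ₁ − τ₂)].
At t = 25.9: e^(−t/τ₁) = 0.29785, e^(−t/τ₂) = 0.17819.
C₂ = 1.15·[1 − (21.385·0.29785 − 15.015·0.17819)/(6.3692)] = 1.15·0.42004 = 0.48305 g/L.

0.483 g/L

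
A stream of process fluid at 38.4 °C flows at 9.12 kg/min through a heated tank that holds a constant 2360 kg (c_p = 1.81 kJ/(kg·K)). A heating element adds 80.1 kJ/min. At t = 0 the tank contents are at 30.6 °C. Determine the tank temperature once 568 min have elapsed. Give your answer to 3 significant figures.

41.8 °C

M c_p dT/dt = ṁ c_p (T_in − T) + Q̇.
τ = M/ṁ = 258.77 min; T_ss = T_in + Q̇/(ṁ c_p) = 38.4 + 80.1/(9.12·1.81) = 43.252 °C.
Integrating: T(t) = T_ss + (T₀ − T_ss) e^(−t/τ).
T(568) = 43.252 + (-12.652)·e^(−568/258.77) = 43.252 + (-12.652)·0.11136 = 41.843 °C.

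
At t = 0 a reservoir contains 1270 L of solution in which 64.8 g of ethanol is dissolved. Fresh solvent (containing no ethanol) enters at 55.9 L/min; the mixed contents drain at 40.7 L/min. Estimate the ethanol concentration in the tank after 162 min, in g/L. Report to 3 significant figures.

Total volume: dV/dt = Q_in − Q_out = 15.200 L/min, so V(t) = 1270 + 15.200 t and V(162) = 3732.4 L.
No ethanol enters, so dm/dt = −Q_out · (m/V).
dm/m = −Q_out dt/(V₀ + 15.200 t); integrating gives ln(m/m₀) = −(Q_out/(Q_in−Q_out)) ln(V/V₀).
m = m₀ (V₀/V)^(Q_out/(Q_in−Q_out)) = 64.8 × (1270/3732.4)^(2.6776) = 3.6137 g.
C = m/V = 3.6137/3732.4 = 0.00096819 g/L.

0.000968 g/L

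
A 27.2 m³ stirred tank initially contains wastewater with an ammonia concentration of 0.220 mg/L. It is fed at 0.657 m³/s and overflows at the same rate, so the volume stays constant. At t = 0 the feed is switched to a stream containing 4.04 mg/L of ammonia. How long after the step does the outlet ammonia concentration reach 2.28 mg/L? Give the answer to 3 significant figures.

Mass balance on the solute (V constant): V dC/dt = Q(C_in − C), so τ = V/Q = 41.400 s.
C(t) = C_in + (C₀ − C_in) e^(−t/τ). Set C = 2.28 and solve for t:
e^(−t/τ) = (C − C_in)/(C₀ − C_in) = (2.28 − 4.04)/(0.220 − 4.04) = 0.46073
t = −τ ln(…) = 41.400 × 0.77494 = 32.083 s.

32.1 s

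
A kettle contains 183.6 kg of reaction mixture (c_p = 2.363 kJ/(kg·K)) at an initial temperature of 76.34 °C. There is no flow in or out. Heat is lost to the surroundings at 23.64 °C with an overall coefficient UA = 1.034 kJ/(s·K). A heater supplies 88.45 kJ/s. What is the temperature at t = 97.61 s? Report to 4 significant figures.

83.16 °C

Unsteady energy balance on the tank contents: M c_p dT/dt = −UA(T − T_amb) + Q̇.
dT/dt = (T_ss − T)/τ with T_ss = T_amb + Q̇/UA = 23.64 + 88.45/1.034 = 109.182 °C, τ = M c_p/UA = 183.6·2.363/1.034 = 419.581 s.
This is linear first-order; T(t) = T_ss + (T₀ − T_ss) e^(−t/τ).
T(97.61) = 109.182 + (-32.8416)·0.792441 = 83.1566 °C.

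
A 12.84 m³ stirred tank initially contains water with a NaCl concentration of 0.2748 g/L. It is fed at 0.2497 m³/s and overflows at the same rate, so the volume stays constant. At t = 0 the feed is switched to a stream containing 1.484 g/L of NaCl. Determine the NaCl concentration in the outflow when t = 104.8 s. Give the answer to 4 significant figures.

1.326 g/L

Transient balance on the dissolved component: V dC/dt = Q(C_in − C).
Time constant τ = V/Q = 12.84/0.2497 = 51.4217 s.
Integrating: C(t) = C_in + (C₀ − C_in) e^(−t/τ).
C(104.8) = 1.484 + (0.2748 − 1.484)·e^(−104.8/51.4217) = 1.484 + (-1.20920)·0.130283 = 1.32646 g/L.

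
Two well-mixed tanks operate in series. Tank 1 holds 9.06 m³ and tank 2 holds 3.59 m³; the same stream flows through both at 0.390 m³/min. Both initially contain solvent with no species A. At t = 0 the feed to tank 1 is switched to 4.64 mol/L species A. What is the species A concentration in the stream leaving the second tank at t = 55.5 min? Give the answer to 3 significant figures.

3.94 mol/L

Each tank obeys Vᵢ dCᵢ/dt = Q(Cᵢ₋₁ − Cᵢ), so τᵢ = Vᵢ/Q.
τ₁ = 9.06/0.390 = 23.231 min; τ₂ = 3.59/0.390 = 9.2051 min.
Solving the cascade with C₁(0)=C₂(0)=0 gives C₂(t) = C_in[1 − (τ₁ e^(−t/τ₁) − τ₂ e^(−t/τ₂))/(τ₁ − τ₂)].
At t = 55.5: e^(−t/τ₁) = 0.091715, e^(−t/τ₂) = 0.0024073.
C₂ = 4.64·[1 − (23.231·0.091715 − 9.2051·0.0024073)/(14.026)] = 4.64·0.84967 = 3.9425 mol/L.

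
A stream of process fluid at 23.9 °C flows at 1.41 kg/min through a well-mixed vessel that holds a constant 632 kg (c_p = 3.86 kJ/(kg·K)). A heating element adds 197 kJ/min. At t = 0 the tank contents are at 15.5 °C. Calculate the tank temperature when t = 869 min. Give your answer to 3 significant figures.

M c_p dT/dt = ṁ c_p (T_in − T) + Q̇.
τ = M/ṁ = 448.23 min; T_ss = T_in + Q̇/(ṁ c_p) = 23.9 + 197/(1.41·3.86) = 60.096 °C.
Integrating: T(t) = T_ss + (T₀ − T_ss) e^(−t/τ).
T(869) = 60.096 + (-44.596)·e^(−869/448.23) = 60.096 + (-44.596)·0.14388 = 53.679 °C.

53.7 °C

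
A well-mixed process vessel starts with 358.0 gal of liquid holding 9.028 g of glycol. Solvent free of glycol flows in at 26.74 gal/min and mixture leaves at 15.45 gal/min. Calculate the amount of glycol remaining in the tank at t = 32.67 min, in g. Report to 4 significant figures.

3.425 g

Total volume: dV/dt = Q_in − Q_out = 11.2900 gal/min, so V(t) = 358.0 + 11.2900 t and V(32.67) = 726.844 gal.
Solute balance: dm/dt = 0 − Q_out C = −Q_out m/V(t).
Separate: dm/m = −Q_out dt/V(t) ⇒ ln(m/m₀) = −(Q_out/(Q_in−Q_out)) ln(V/V₀).
m = m₀ (V₀/V)^(Q_out/(Q_in−Q_out)) = 9.028 × (358.0/726.844)^(1.36847) = 3.42537 g.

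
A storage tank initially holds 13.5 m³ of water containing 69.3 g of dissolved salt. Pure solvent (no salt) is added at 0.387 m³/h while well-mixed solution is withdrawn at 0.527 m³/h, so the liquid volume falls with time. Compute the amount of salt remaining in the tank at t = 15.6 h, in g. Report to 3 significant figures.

Let m(t) be the amount of salt. Volume: V(t) = V₀ + (Q_in − Q_out) t = 13.5 − 0.14000 t; V(15.6) = 11.316 m³.
Solute balance: dm/dt = 0 − Q_out C = −Q_out m/V(t).
dm/m = −Q_out dt/(V₀ − 0.14000 t); integrating gives ln(m/m₀) = −(Q_out/(Q_in−Q_out)) ln(V/V₀).
m = m₀ (V₀/V)^(Q_out/(Q_in−Q_out)) = 69.3 × (13.5/11.316)^(-3.7643) = 35.664 g.

35.7 g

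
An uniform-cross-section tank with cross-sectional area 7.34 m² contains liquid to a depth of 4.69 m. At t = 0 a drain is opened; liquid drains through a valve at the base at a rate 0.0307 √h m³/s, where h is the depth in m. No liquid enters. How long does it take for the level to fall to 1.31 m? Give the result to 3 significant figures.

A dh/dt = −Q_out = −0.0307 √h.
∫ h^(−1/2) dh = −(0.0307/A) ∫ dt, giving 2√h = 2√h₀ − (0.0307/A) t.
t = 2A(√h₀ − √h)/0.0307 = 2·7.34·(√4.69 − √1.31)/0.0307
  = 14.680 × (2.1656 − 1.1446) / 0.0307 = 488.26 s.

488 s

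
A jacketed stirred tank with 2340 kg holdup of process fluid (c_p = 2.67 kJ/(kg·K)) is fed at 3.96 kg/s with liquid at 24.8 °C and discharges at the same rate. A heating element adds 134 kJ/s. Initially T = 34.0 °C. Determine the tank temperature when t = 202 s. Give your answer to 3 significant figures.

35.0 °C

Heat balance on the well-mixed liquid: M c_p dT/dt = ṁ c_p (T_in − T) + 134.
τ = M/ṁ = 590.91 s; T_ss = T_in + Q̇/(ṁ c_p) = 24.8 + 134/(3.96·2.67) = 37.474 °C.
T approaches T_ss exponentially: T(t) = T_ss + (T₀ − T_ss) e^(−t/τ).
T(202) = 37.474 + (-3.4736)·e^(−202/590.91) = 37.474 + (-3.4736)·0.71046 = 35.006 °C.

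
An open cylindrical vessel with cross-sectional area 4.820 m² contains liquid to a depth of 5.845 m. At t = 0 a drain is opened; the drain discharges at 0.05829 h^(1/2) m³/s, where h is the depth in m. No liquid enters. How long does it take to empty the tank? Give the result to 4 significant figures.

A dh/dt = −Q_out = −0.05829 √h.
This is separable: 2 d(√h)/dt = −0.05829/A, so √h = √h₀ − (0.05829/(2A)) t.
Set h = 0: 2√h₀ = (0.05829/A) t_empty ⇒ t_empty = 2A√h₀/0.05829.
t_empty = 2·4.820·√5.845/0.05829 = 9.64000·2.41764/0.05829 = 399.830 s.

399.8 s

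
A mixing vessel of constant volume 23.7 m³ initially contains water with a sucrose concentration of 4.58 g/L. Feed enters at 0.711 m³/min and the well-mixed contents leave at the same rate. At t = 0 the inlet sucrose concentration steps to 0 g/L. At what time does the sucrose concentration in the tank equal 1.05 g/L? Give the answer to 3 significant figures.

49.1 min

Species balance: V dC/dt = Q(C_in − C) ⇒ τ = V/Q = 33.333 min.
C(t) = C_in + (C₀ − C_in) e^(−t/τ). Set C = 1.05 and solve for t:
e^(−t/τ) = (C − C_in)/(C₀ − C_in) = (1.05 − 0)/(4.58 − 0) = 0.22926
t = −τ ln(…) = 33.333 × 1.4729 = 49.097 min.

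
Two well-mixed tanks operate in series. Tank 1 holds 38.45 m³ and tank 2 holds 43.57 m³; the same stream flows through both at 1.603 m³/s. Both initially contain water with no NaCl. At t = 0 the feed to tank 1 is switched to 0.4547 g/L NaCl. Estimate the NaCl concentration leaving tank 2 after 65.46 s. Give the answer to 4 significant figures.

0.3295 g/L

Time constants: τᵢ = Vᵢ/Q for each well-mixed tank.
τ₁ = 38.45/1.603 = 23.9863 s; τ₂ = 43.57/1.603 = 27.1803 s.
Solving the cascade with C₁(0)=C₂(0)=0 gives C₂(t) = C_in[1 − (τ₁ e^(−t/τ₁) − τ₂ e^(−t/τ₂))/(τ₁ − τ₂)].
At t = 65.46: e^(−t/τ₁) = 0.0652806, e^(−t/τ₂) = 0.0899624.
C₂ = 0.4547·[1 − (23.9863·0.0652806 − 27.1803·0.0899624)/(-3.19401)] = 0.4547·0.724683 = 0.329513 g/L.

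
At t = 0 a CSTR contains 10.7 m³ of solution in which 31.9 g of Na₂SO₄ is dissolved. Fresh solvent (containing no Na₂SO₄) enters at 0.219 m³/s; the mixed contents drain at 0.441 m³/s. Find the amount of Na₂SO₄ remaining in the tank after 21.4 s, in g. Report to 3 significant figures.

9.94 g

Total volume: dV/dt = Q_in − Q_out = -0.22200 m³/s, so V(t) = 10.7 − 0.22200 t and V(21.4) = 5.9492 m³.
Solute balance: dm/dt = 0 − Q_out C = −Q_out m/V(t).
Separate: dm/m = −Q_out dt/V(t) ⇒ ln(m/m₀) = −(Q_out/(Q_in−Q_out)) ln(V/V₀).
m = m₀ (V₀/V)^(Q_out/(Q_in−Q_out)) = 31.9 × (10.7/5.9492)^(-1.9865) = 9.9400 g.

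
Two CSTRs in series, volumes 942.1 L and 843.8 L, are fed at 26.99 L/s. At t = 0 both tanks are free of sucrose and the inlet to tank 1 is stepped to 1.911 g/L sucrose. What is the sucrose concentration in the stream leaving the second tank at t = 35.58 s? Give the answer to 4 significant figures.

0.5587 g/L

Species balance on tank i: dCᵢ/dt = (Cᵢ₋₁ − Cᵢ)/τᵢ with τᵢ = Vᵢ/Q.
τ₁ = 942.1/26.99 = 34.9055 s; τ₂ = 843.8/26.99 = 31.2634 s.
Tank 1: C₁ = C_in(1 − e^(−t/τ₁)). Tank 2 (τ₁ ≠ τ₂): C₂ = C_in[1 − (τ₁ e^(−t/τ₁) − τ₂ e^(−t/τ₂))/(τ₁ − τ₂)].
At t = 35.58: e^(−t/τ₁) = 0.360839, e^(−t/τ₂) = 0.320437.
C₂ = 1.911·[1 − (34.9055·0.360839 − 31.2634·0.320437)/(3.64209)] = 1.911·0.292348 = 0.558678 g/L.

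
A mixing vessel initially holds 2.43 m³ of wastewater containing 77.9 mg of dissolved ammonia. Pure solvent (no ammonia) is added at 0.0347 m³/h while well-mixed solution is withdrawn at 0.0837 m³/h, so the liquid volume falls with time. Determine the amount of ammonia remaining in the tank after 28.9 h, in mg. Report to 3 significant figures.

17.5 mg

Let m(t) be the amount of ammonia. Volume: V(t) = V₀ + (Q_in − Q_out) t = 2.43 − 0.049000 t; V(28.9) = 1.0139 m³.
No ammonia enters, so dm/dt = −Q_out · (m/V).
dm/m = −Q_out dt/(V₀ − 0.049000 t); integrating gives ln(m/m₀) = −(Q_out/(Q_in−Q_out)) ln(V/V₀).
m = m₀ (V₀/V)^(Q_out/(Q_in−Q_out)) = 77.9 × (2.43/1.0139)^(-1.7082) = 17.502 mg.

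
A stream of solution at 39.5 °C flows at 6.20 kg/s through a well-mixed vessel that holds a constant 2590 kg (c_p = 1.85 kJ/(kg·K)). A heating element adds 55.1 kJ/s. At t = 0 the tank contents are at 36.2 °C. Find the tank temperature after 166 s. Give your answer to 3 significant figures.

Unsteady energy balance on the tank contents: M c_p dT/dt = ṁ c_p (T_in − T) + 55.1.
τ = M/ṁ = 417.74 s; T_ss = T_in + Q̇/(ṁ c_p) = 39.5 + 55.1/(6.20·1.85) = 44.304 °C.
This is linear first-order; T(t) = T_ss + (T₀ − T_ss) e^(−t/τ).
T(166) = 44.304 + (-8.1038)·e^(−166/417.74) = 44.304 + (-8.1038)·0.67208 = 38.857 °C.

38.9 °C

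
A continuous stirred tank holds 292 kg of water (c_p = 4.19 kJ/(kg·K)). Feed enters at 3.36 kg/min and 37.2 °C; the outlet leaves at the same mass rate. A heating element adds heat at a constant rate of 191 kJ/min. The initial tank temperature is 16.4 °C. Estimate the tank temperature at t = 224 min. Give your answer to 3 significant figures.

48.2 °C

Unsteady energy balance on the tank contents: M c_p dT/dt = ṁ c_p (T_in − T) + 191.
Rearrange: dT/dt = (T_ss − T)/τ with τ = M/ṁ = 86.905 min and T_ss = T_in + Q̇/(ṁ c_p) = 50.767 °C.
This is linear first-order; T(t) = T_ss + (T₀ − T_ss) e^(−t/τ).
T(224) = 50.767 + (-34.367)·e^(−224/86.905) = 50.767 + (-34.367)·0.075961 = 48.156 °C.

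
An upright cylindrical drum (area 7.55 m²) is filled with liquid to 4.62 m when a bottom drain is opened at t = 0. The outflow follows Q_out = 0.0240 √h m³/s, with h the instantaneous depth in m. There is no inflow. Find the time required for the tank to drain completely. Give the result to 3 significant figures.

1350 s

With no inflow, A dh/dt = −0.0240 √h.
This is separable: 2 d(√h)/dt = −0.0240/A, so √h = √h₀ − (0.0240/(2A)) t.
Tank is empty when √h = 0: t_empty = 2A√h₀/0.0240.
t_empty = 2·7.55·√4.62/0.0240 = 15.100·2.1494/0.0240 = 1352.3 s.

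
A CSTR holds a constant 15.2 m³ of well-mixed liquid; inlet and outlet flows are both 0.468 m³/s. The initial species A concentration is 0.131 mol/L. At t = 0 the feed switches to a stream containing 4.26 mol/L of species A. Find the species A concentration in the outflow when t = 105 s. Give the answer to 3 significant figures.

4.10 mol/L

Transient balance on the dissolved component: V dC/dt = Q(C_in − C).
So dC/dt = (C_in − C)/τ with τ = V/Q = 15.2/0.468 = 32.479 s.
Solution: C(t) = C_in + (C₀ − C_in) e^(−t/τ).
C(105) = 4.26 + (0.131 − 4.26)·e^(−105/32.479) = 4.26 + (-4.1290)·0.039443 = 4.0971 mol/L.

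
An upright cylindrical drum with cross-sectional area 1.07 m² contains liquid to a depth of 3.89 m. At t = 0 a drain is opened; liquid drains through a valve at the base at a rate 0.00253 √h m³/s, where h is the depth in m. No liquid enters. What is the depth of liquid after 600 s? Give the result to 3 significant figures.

1.60 m

A dh/dt = −Q_out = −0.00253 √h.
∫ h^(−1/2) dh = −(0.00253/A) ∫ dt, giving 2√h = 2√h₀ − (0.00253/A) t.
√h = √3.89 − 0.00253·600/(2·1.07) = 1.9723 − 0.70935 = 1.2630.
h = 1.2630² = 1.5951 m.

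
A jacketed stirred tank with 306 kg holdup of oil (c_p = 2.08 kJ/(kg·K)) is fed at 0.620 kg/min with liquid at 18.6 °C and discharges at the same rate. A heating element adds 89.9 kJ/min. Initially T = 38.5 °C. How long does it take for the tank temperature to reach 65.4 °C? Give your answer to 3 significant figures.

383 min

Heat balance on the well-mixed liquid: M c_p dT/dt = ṁ c_p (T_in − T) + 89.9.
τ = M/ṁ = 493.55 min; T_ss = T_in + Q̇/(ṁ c_p) = 88.312 °C.
T(t) = T_ss + (T₀ − T_ss) e^(−t/τ). Set T = 65.4:
e^(−t/τ) = (65.4 − 88.312)/(38.5 − 88.312) = 0.45996
t = −493.55 · ln(0.45996) = 383.29 min.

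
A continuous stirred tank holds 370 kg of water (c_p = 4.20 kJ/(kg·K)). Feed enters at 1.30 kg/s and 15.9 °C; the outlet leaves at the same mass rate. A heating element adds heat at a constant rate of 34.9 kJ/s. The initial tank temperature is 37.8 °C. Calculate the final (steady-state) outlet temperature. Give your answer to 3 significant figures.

M c_p dT/dt = ṁ c_p (T_in − T) + Q̇.
At steady state dT/dt = 0 ⇒ T_ss = T_in + Q̇/(ṁ c_p) = 15.9 + 34.9/(1.30·4.20) = 22.292 °C.

22.3 °C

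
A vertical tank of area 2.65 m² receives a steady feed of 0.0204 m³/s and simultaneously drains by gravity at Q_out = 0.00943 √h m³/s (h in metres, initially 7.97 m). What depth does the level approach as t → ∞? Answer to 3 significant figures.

Level balance: A dh/dt = 0.0204 − 0.00943 √h. Setting dh/dt = 0:
Q_in = 0.00943 √h_ss ⇒ √h_ss = 0.0204/0.00943 = 2.1633.
h_ss = 2.1633² = 4.6799 m. (Since h₀ = 7.97 m > h_ss, the level will fall toward this value.)

4.68 m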